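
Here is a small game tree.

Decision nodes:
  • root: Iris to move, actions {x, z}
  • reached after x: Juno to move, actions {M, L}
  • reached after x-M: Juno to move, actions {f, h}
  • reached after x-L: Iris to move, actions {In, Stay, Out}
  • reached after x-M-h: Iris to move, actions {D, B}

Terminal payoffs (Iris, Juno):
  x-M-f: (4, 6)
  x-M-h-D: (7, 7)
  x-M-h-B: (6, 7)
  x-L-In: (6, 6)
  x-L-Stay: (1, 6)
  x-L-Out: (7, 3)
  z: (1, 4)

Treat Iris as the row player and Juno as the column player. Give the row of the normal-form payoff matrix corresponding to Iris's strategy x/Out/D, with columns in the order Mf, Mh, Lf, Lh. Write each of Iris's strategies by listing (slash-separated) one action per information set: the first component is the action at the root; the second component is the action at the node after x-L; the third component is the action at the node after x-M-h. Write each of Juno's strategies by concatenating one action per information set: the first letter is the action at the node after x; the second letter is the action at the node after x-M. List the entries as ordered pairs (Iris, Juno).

vs Mf: Iris plays x → Juno plays M at [x] → Juno plays f at [x-M] → (4, 6)
vs Mh: Iris plays x → Juno plays M at [x] → Juno plays h at [x-M] → Iris plays D at [x-M-h] → (7, 7)
vs Lf: Iris plays x → Juno plays L at [x] → Iris plays Out at [x-L] → (7, 3)
vs Lh: Iris plays x → Juno plays L at [x] → Iris plays Out at [x-L] → (7, 3)

(4,6) (7,7) (7,3) (7,3)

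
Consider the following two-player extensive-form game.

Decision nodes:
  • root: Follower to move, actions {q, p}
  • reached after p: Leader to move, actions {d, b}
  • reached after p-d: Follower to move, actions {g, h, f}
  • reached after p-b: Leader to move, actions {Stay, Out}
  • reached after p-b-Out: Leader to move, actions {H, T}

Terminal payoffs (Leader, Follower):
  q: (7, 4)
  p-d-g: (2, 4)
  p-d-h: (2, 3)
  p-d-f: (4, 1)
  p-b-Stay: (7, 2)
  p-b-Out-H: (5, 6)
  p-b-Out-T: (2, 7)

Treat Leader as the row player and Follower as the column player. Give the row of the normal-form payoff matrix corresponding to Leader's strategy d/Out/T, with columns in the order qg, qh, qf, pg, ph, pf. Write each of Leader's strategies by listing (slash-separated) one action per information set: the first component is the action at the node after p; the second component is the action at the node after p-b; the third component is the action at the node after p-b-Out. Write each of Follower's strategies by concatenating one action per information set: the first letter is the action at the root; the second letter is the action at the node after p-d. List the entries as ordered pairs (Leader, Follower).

(7,4) (7,4) (7,4) (2,4) (2,3) (4,1)

vs qg: Follower plays q → (7, 4)
vs qh: Follower plays q → (7, 4)
vs qf: Follower plays q → (7, 4)
vs pg: Follower plays p → Leader plays d at [p] → Follower plays g at [p-d] → (2, 4)
vs ph: Follower plays p → Leader plays d at [p] → Follower plays h at [p-d] → (2, 3)
vs pf: Follower plays p → Leader plays d at [p] → Follower plays f at [p-d] → (4, 1)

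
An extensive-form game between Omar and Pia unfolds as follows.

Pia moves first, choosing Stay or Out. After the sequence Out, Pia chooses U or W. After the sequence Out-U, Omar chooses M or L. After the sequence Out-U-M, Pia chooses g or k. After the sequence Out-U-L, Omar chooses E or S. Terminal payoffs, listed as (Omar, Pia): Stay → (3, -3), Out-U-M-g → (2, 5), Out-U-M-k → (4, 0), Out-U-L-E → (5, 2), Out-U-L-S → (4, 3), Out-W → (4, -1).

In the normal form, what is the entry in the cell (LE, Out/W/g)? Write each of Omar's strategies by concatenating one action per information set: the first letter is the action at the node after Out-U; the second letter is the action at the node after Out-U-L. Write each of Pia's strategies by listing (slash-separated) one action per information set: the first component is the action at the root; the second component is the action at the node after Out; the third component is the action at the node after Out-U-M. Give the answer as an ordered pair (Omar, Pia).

Trace the play path from the root:
  Pia plays Out
  Pia plays W at [Out]
→ terminal payoff (4, -1).
(Omar's choice at the node after Out-U is never reached on this path, so it doesn't affect the outcome.)

(4, -1)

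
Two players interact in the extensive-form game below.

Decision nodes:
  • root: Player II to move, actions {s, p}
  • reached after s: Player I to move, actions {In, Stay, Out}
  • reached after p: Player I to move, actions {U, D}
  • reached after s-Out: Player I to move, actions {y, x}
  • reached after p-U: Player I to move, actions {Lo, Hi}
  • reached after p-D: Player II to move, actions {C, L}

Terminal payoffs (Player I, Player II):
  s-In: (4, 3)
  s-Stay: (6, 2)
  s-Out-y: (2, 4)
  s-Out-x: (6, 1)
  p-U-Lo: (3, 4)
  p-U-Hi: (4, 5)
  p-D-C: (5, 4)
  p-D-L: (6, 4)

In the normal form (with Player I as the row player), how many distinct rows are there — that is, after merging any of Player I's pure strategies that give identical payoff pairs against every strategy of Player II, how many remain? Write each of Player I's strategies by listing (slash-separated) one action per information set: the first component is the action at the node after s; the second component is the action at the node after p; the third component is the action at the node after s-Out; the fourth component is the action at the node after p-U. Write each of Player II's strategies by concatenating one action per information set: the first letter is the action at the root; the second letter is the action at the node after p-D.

Player I has 24 pure strategies: In/U/y/Lo, In/U/y/Hi, In/U/x/Lo, In/U/x/Hi, In/D/y/Lo, In/D/y/Hi, In/D/x/Lo, In/D/x/Hi, Stay/U/y/Lo, Stay/U/y/Hi, Stay/U/x/Lo, Stay/U/x/Hi, Stay/D/y/Lo, Stay/D/y/Hi, Stay/D/x/Lo, Stay/D/x/Hi, Out/U/y/Lo, Out/U/y/Hi, Out/U/x/Lo, Out/U/x/Hi, Out/D/y/Lo, Out/D/y/Hi, Out/D/x/Lo, Out/D/x/Hi. Columns: sC, sL, pC, pL.
{In/U/y/Lo, In/U/x/Lo} → row (4,3) (4,3) (3,4) (3,4)
{In/U/y/Hi, In/U/x/Hi} → row (4,3) (4,3) (4,5) (4,5)
{In/D/y/Lo, In/D/y/Hi, In/D/x/Lo, In/D/x/Hi} → row (4,3) (4,3) (5,4) (6,4)
{Stay/U/y/Lo, Stay/U/x/Lo} → row (6,2) (6,2) (3,4) (3,4)
{Stay/U/y/Hi, Stay/U/x/Hi} → row (6,2) (6,2) (4,5) (4,5)
{Stay/D/y/Lo, Stay/D/y/Hi, Stay/D/x/Lo, Stay/D/x/Hi} → row (6,2) (6,2) (5,4) (6,4)
{Out/U/y/Lo} → row (2,4) (2,4) (3,4) (3,4)
{Out/U/y/Hi} → row (2,4) (2,4) (4,5) (4,5)
{Out/U/x/Lo} → row (6,1) (6,1) (3,4) (3,4)
{Out/U/x/Hi} → row (6,1) (6,1) (4,5) (4,5)
{Out/D/y/Lo, Out/D/y/Hi} → row (2,4) (2,4) (5,4) (6,4)
{Out/D/x/Lo, Out/D/x/Hi} → row (6,1) (6,1) (5,4) (6,4)
That's 12 distinct rows out of 24 strategies.

12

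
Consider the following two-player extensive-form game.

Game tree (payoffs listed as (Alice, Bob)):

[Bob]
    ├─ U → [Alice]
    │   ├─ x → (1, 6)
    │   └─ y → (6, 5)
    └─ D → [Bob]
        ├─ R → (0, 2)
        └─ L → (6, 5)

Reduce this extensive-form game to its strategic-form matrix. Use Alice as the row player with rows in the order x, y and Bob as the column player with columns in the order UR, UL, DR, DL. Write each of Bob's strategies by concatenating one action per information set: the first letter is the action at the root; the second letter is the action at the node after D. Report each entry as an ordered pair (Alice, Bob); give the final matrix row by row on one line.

Row x: UR→(1,6), UL→(1,6), DR→(0,2), DL→(6,5)
Row y: UR→(6,5), UL→(6,5), DR→(0,2), DL→(6,5)

x: (1,6) (1,6) (0,2) (6,5) | y: (6,5) (6,5) (0,2) (6,5)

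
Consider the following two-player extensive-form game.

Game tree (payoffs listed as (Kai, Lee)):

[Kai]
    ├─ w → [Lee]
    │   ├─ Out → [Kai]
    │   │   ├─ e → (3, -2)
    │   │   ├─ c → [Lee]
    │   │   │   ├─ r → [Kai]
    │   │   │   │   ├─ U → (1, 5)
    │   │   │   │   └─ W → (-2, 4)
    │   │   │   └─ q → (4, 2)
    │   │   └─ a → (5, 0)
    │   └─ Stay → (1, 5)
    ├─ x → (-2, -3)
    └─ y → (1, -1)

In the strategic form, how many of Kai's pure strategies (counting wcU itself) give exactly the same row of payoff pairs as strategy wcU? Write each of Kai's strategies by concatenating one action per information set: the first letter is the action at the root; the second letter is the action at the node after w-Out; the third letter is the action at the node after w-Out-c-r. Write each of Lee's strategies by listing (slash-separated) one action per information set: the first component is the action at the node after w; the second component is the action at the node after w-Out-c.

Row for wcU (columns Out/r, Out/q, Stay/r, Stay/q): (1,5) (4,2) (1,5) (1,5).
Every one of Kai's information sets is on the play path for some reply by Lee when Kai follows wcU.
Changing the action at any of them therefore changes at least one column, so only wcU itself gives this row.

1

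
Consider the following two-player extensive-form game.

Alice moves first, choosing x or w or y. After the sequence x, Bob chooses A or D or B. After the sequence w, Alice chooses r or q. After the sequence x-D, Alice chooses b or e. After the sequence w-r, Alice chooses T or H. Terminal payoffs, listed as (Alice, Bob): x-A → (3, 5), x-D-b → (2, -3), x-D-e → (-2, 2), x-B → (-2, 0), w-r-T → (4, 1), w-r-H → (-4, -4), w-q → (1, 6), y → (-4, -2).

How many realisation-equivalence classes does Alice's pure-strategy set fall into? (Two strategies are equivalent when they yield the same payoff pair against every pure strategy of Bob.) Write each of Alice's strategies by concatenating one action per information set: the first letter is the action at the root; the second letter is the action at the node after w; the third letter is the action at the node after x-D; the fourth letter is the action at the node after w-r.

6

Alice has 24 pure strategies: xrbT, xrbH, xreT, xreH, xqbT, xqbH, xqeT, xqeH, wrbT, wrbH, wreT, wreH, wqbT, wqbH, wqeT, wqeH, yrbT, yrbH, yreT, yreH, yqbT, yqbH, yqeT, yqeH. Columns: A, D, B.
{xrbT, xrbH, xqbT, xqbH} → row (3,5) (2,-3) (-2,0)
{xreT, xreH, xqeT, xqeH} → row (3,5) (-2,2) (-2,0)
{wrbT, wreT} → row (4,1) (4,1) (4,1)
{wrbH, wreH} → row (-4,-4) (-4,-4) (-4,-4)
{wqbT, wqbH, wqeT, wqeH} → row (1,6) (1,6) (1,6)
{yrbT, yrbH, yreT, yreH, yqbT, yqbH, yqeT, yqeH} → row (-4,-2) (-4,-2) (-4,-2)
That's 6 distinct rows out of 24 strategies.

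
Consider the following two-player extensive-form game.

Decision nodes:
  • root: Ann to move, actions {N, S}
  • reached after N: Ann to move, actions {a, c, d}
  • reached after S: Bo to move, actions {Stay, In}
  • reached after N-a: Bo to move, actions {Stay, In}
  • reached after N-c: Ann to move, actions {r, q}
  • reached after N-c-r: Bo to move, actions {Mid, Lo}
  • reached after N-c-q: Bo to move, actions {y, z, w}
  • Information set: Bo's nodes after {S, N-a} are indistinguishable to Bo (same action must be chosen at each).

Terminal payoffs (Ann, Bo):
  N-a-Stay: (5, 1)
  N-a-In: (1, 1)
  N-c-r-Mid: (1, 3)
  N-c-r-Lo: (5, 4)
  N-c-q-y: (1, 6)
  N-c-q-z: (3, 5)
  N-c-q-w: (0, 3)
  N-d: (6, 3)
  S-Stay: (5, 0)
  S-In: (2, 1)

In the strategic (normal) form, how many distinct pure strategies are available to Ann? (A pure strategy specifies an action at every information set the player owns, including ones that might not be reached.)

Ann owns the root with actions {N, S} — two choices.
Ann owns the node after N with actions {a, c, d} — three choices.
Ann owns the node after N-c with actions {r, q} — two choices.
A pure strategy fixes one action at each information set independently, so the count is the product 2 × 3 × 2 = 12.
(For reference, Bo has 12 pure strategies, giving a 12×12 normal-form matrix.)

12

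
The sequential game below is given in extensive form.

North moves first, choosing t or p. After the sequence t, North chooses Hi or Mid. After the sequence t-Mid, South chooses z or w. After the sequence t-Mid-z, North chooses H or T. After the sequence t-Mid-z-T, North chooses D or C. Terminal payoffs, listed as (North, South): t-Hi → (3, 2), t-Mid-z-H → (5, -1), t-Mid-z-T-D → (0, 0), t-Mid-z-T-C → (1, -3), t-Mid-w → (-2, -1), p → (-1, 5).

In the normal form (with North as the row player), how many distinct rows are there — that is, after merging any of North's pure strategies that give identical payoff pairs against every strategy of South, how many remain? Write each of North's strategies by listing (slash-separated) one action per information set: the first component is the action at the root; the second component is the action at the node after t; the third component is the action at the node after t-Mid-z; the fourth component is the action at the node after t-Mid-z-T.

5

North has 16 pure strategies: t/Hi/H/D, t/Hi/H/C, t/Hi/T/D, t/Hi/T/C, t/Mid/H/D, t/Mid/H/C, t/Mid/T/D, t/Mid/T/C, p/Hi/H/D, p/Hi/H/C, p/Hi/T/D, p/Hi/T/C, p/Mid/H/D, p/Mid/H/C, p/Mid/T/D, p/Mid/T/C. Columns: z, w.
{t/Hi/H/D, t/Hi/H/C, t/Hi/T/D, t/Hi/T/C} → row (3,2) (3,2)
{t/Mid/H/D, t/Mid/H/C} → row (5,-1) (-2,-1)
{t/Mid/T/D} → row (0,0) (-2,-1)
{t/Mid/T/C} → row (1,-3) (-2,-1)
{p/Hi/H/D, p/Hi/H/C, p/Hi/T/D, p/Hi/T/C, p/Mid/H/D, p/Mid/H/C, p/Mid/T/D, p/Mid/T/C} → row (-1,5) (-1,5)
That's 5 distinct rows out of 16 strategies.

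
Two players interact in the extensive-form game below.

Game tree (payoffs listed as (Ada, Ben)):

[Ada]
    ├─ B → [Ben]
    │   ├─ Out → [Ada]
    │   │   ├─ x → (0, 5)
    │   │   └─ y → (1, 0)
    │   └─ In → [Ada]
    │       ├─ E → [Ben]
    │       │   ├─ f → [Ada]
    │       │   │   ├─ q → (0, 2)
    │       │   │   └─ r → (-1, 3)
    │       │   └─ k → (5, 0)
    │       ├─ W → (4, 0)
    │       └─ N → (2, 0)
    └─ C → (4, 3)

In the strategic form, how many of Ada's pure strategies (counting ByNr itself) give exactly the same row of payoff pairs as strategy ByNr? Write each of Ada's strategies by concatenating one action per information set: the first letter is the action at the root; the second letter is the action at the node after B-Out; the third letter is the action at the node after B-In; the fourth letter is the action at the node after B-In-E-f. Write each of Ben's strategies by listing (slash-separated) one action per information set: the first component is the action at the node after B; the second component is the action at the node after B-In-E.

Row for ByNr (columns Out/f, Out/k, In/f, In/k): (1,0) (1,0) (2,0) (2,0).
Under ByNr, Ada's choice at the node after B-In-E-f can never be reached regardless of what Ben does, so varying those choices leaves every outcome unchanged.
Holding the reachable choices fixed and varying the unreachable one freely already gives 2 equivalent strategies.
No other strategy reproduces this row, so those 2 are the full class: ByNq, ByNr.

2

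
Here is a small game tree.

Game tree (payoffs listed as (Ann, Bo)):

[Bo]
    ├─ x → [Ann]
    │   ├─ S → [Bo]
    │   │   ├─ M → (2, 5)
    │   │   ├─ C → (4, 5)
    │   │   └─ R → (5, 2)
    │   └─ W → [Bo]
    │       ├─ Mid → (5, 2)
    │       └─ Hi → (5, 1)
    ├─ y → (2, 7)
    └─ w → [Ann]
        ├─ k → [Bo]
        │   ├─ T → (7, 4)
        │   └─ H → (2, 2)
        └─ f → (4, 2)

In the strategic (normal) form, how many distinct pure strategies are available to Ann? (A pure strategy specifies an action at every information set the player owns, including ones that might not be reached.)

4

Ann owns the node after x with actions {S, W} — two choices.
Ann owns the node after w with actions {k, f} — two choices.
A pure strategy fixes one action at each information set independently, so the count is the product 2 × 2 = 4.
(For reference, Bo has 36 pure strategies, giving a 4×36 normal-form matrix.)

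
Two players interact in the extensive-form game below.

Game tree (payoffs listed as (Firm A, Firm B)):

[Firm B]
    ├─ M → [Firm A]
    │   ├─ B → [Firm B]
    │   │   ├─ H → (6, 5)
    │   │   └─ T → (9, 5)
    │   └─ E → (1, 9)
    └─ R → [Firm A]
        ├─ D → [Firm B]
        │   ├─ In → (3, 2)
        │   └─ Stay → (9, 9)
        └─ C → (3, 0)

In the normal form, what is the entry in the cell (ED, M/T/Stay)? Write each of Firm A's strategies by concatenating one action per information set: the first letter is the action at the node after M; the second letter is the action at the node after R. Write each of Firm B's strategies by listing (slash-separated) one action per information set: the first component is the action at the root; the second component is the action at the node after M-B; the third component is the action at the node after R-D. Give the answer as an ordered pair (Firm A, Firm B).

(1, 9)

Trace the play path from the root:
  Firm B plays M
  Firm A plays E at [M]
→ terminal payoff (1, 9).
(Firm A's choice at the node after R is never reached on this path, so it doesn't affect the outcome.)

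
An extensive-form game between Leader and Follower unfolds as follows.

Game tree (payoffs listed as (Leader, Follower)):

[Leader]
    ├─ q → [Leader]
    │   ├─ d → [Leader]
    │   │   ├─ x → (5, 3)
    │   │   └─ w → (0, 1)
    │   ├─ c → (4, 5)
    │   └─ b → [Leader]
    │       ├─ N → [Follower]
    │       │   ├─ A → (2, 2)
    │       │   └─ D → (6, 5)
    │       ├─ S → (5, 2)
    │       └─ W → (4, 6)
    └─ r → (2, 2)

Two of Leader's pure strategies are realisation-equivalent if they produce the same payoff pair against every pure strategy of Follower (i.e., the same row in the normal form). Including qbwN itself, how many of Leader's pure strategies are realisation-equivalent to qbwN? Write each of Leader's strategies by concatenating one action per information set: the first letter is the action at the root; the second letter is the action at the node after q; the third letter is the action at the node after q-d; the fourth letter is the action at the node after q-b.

2

Row for qbwN (columns A, D): (2,2) (6,5).
Under qbwN, Leader's choice at the node after q-d can never be reached regardless of what Follower does, so varying those choices leaves every outcome unchanged.
Holding the reachable choices fixed and varying the unreachable one freely already gives 2 equivalent strategies.
No other strategy reproduces this row, so those 2 are the full class: qbxN, qbwN.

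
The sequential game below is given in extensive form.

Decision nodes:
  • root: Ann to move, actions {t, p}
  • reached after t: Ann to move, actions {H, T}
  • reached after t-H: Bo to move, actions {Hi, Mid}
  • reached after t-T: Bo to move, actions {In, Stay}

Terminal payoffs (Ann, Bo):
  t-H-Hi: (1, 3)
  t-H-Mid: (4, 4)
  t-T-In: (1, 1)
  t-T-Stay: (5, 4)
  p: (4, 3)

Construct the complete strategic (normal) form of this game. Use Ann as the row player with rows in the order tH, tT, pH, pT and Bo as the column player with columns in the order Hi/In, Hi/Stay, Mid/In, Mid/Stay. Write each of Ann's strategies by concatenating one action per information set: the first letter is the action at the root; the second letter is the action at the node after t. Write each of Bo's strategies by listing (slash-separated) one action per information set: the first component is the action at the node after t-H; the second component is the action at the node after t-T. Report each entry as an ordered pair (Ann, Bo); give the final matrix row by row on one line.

tH: (1,3) (1,3) (4,4) (4,4) | tT: (1,1) (5,4) (1,1) (5,4) | pH: (4,3) (4,3) (4,3) (4,3) | pT: (4,3) (4,3) (4,3) (4,3)

        Hi/In  Hi/Stay   Mid/In  Mid/Stay
  tH    (1,3)    (1,3)    (4,4)    (4,4)
  tT    (1,1)    (5,4)    (1,1)    (5,4)
  pH    (4,3)    (4,3)    (4,3)    (4,3)
  pT    (4,3)    (4,3)    (4,3)    (4,3)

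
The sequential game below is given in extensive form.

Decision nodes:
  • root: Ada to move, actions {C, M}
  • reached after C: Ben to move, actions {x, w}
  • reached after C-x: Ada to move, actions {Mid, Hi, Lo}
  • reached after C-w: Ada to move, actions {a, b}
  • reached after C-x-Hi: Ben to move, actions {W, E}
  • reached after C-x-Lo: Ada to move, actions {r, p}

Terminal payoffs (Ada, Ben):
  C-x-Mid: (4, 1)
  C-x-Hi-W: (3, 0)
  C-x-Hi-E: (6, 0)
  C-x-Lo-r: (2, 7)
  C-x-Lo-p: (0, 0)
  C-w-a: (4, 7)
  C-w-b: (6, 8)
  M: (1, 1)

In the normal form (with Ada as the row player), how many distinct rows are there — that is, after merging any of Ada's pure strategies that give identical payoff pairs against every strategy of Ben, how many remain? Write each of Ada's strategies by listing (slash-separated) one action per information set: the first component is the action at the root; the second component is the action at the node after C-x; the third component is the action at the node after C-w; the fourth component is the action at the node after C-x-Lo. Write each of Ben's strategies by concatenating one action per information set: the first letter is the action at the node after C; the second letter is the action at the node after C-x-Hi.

9

Ada has 24 pure strategies: C/Mid/a/r, C/Mid/a/p, C/Mid/b/r, C/Mid/b/p, C/Hi/a/r, C/Hi/a/p, C/Hi/b/r, C/Hi/b/p, C/Lo/a/r, C/Lo/a/p, C/Lo/b/r, C/Lo/b/p, M/Mid/a/r, M/Mid/a/p, M/Mid/b/r, M/Mid/b/p, M/Hi/a/r, M/Hi/a/p, M/Hi/b/r, M/Hi/b/p, M/Lo/a/r, M/Lo/a/p, M/Lo/b/r, M/Lo/b/p. Columns: xW, xE, wW, wE.
{C/Mid/a/r, C/Mid/a/p} → row (4,1) (4,1) (4,7) (4,7)
{C/Mid/b/r, C/Mid/b/p} → row (4,1) (4,1) (6,8) (6,8)
{C/Hi/a/r, C/Hi/a/p} → row (3,0) (6,0) (4,7) (4,7)
{C/Hi/b/r, C/Hi/b/p} → row (3,0) (6,0) (6,8) (6,8)
{C/Lo/a/r} → row (2,7) (2,7) (4,7) (4,7)
{C/Lo/a/p} → row (0,0) (0,0) (4,7) (4,7)
{C/Lo/b/r} → row (2,7) (2,7) (6,8) (6,8)
{C/Lo/b/p} → row (0,0) (0,0) (6,8) (6,8)
{M/Mid/a/r, M/Mid/a/p, M/Mid/b/r, M/Mid/b/p, M/Hi/a/r, M/Hi/a/p, M/Hi/b/r, M/Hi/b/p, M/Lo/a/r, M/Lo/a/p, M/Lo/b/r, M/Lo/b/p} → row (1,1) (1,1) (1,1) (1,1)
That's 9 distinct rows out of 24 strategies.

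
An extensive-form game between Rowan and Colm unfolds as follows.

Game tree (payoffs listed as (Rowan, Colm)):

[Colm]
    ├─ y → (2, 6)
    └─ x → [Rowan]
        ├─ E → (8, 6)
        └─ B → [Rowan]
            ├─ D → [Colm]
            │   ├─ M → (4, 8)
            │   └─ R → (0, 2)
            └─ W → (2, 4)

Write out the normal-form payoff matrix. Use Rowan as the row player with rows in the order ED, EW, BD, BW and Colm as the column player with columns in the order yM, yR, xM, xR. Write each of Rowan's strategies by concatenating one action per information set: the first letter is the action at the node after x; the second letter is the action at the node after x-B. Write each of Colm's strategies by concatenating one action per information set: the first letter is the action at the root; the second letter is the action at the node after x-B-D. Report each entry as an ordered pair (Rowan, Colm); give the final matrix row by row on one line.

ED: (2,6) (2,6) (8,6) (8,6) | EW: (2,6) (2,6) (8,6) (8,6) | BD: (2,6) (2,6) (4,8) (0,2) | BW: (2,6) (2,6) (2,4) (2,4)

           yM       yR       xM       xR
  ED    (2,6)    (2,6)    (8,6)    (8,6)
  EW    (2,6)    (2,6)    (8,6)    (8,6)
  BD    (2,6)    (2,6)    (4,8)    (0,2)
  BW    (2,6)    (2,6)    (2,4)    (2,4)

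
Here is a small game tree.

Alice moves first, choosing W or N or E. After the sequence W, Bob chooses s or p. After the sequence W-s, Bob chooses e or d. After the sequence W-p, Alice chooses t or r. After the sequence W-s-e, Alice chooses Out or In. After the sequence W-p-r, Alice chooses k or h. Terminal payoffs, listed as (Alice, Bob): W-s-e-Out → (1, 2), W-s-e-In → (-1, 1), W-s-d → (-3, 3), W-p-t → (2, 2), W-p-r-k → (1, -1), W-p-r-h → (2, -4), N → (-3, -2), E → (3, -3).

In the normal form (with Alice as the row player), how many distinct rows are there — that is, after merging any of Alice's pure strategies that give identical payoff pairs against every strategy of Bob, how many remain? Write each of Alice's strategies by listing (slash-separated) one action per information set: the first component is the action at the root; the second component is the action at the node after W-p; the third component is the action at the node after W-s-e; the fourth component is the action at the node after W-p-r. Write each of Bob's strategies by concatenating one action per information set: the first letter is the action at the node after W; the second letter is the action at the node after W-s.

8

Alice has 24 pure strategies: W/t/Out/k, W/t/Out/h, W/t/In/k, W/t/In/h, W/r/Out/k, W/r/Out/h, W/r/In/k, W/r/In/h, N/t/Out/k, N/t/Out/h, N/t/In/k, N/t/In/h, N/r/Out/k, N/r/Out/h, N/r/In/k, N/r/In/h, E/t/Out/k, E/t/Out/h, E/t/In/k, E/t/In/h, E/r/Out/k, E/r/Out/h, E/r/In/k, E/r/In/h. Columns: se, sd, pe, pd.
{W/t/Out/k, W/t/Out/h} → row (1,2) (-3,3) (2,2) (2,2)
{W/t/In/k, W/t/In/h} → row (-1,1) (-3,3) (2,2) (2,2)
{W/r/Out/k} → row (1,2) (-3,3) (1,-1) (1,-1)
{W/r/Out/h} → row (1,2) (-3,3) (2,-4) (2,-4)
{W/r/In/k} → row (-1,1) (-3,3) (1,-1) (1,-1)
{W/r/In/h} → row (-1,1) (-3,3) (2,-4) (2,-4)
{N/t/Out/k, N/t/Out/h, N/t/In/k, N/t/In/h, N/r/Out/k, N/r/Out/h, N/r/In/k, N/r/In/h} → row (-3,-2) (-3,-2) (-3,-2) (-3,-2)
{E/t/Out/k, E/t/Out/h, E/t/In/k, E/t/In/h, E/r/Out/k, E/r/Out/h, E/r/In/k, E/r/In/h} → row (3,-3) (3,-3) (3,-3) (3,-3)
That's 8 distinct rows out of 24 strategies.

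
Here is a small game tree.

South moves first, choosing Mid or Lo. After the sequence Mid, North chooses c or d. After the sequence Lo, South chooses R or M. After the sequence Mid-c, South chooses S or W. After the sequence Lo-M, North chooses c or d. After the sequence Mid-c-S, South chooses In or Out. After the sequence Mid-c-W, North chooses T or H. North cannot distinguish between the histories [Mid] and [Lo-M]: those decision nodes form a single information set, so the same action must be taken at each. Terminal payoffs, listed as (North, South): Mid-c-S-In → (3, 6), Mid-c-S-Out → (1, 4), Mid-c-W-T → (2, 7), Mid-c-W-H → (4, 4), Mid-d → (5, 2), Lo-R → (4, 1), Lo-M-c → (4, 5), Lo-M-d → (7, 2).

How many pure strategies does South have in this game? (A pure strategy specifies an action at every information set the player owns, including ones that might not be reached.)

16

South owns the root with actions {Mid, Lo} — two choices.
South owns the node after Lo with actions {R, M} — two choices.
South owns the node after Mid-c with actions {S, W} — two choices.
South owns the node after Mid-c-S with actions {In, Out} — two choices.
A pure strategy fixes one action at each information set independently, so the count is the product 2 × 2 × 2 × 2 = 16.
(For reference, North has 4 pure strategies, giving a 16×4 normal-form matrix.)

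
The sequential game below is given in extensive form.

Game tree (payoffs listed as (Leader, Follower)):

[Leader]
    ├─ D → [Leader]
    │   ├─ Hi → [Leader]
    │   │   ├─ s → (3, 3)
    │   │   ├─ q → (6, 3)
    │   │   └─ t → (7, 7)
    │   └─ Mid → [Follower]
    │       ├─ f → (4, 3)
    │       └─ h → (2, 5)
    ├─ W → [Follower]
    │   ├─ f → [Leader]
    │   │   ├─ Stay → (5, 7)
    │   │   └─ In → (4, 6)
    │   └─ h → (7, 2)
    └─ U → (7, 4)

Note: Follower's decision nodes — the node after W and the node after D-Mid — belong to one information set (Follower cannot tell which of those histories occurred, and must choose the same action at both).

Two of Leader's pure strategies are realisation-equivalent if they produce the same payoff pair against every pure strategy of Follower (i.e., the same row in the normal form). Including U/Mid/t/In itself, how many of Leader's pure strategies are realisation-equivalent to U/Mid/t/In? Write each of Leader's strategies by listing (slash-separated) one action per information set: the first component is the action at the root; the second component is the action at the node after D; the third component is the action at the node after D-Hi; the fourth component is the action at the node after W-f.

12

Row for U/Mid/t/In (columns f, h): (7,4) (7,4).
Under U/Mid/t/In, Leader's choice at the node after D and at the node after D-Hi and at the node after W-f can never be reached regardless of what Follower does, so varying those choices leaves every outcome unchanged.
Holding the reachable choices fixed and varying the unreachable ones freely already gives 2 × 3 × 2 = 12 equivalent strategies.
No other strategy reproduces this row, so those 12 are the full class: U/Hi/s/Stay, U/Hi/s/In, U/Hi/q/Stay, U/Hi/q/In, U/Hi/t/Stay, U/Hi/t/In, U/Mid/s/Stay, U/Mid/s/In, U/Mid/q/Stay, U/Mid/q/In, U/Mid/t/Stay, U/Mid/t/In.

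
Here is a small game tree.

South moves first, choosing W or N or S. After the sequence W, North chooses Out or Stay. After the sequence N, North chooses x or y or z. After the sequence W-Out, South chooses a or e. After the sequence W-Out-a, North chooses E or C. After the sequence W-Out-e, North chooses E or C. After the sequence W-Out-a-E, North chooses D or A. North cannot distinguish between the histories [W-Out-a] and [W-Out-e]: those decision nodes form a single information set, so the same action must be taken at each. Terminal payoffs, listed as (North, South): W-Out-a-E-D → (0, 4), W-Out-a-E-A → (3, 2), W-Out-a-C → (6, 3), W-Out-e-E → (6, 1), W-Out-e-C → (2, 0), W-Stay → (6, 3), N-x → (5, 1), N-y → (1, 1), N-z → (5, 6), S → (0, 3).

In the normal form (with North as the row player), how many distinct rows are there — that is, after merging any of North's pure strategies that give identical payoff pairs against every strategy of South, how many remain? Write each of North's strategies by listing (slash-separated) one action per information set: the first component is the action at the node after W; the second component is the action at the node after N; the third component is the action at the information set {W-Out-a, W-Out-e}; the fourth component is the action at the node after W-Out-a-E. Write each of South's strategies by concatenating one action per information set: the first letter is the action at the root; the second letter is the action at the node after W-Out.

North has 24 pure strategies: Out/x/E/D, Out/x/E/A, Out/x/C/D, Out/x/C/A, Out/y/E/D, Out/y/E/A, Out/y/C/D, Out/y/C/A, Out/z/E/D, Out/z/E/A, Out/z/C/D, Out/z/C/A, Stay/x/E/D, Stay/x/E/A, Stay/x/C/D, Stay/x/C/A, Stay/y/E/D, Stay/y/E/A, Stay/y/C/D, Stay/y/C/A, Stay/z/E/D, Stay/z/E/A, Stay/z/C/D, Stay/z/C/A. Columns: Wa, We, Na, Ne, Sa, Se.
{Out/x/E/D} → row (0,4) (6,1) (5,1) (5,1) (0,3) (0,3)
{Out/x/E/A} → row (3,2) (6,1) (5,1) (5,1) (0,3) (0,3)
{Out/x/C/D, Out/x/C/A} → row (6,3) (2,0) (5,1) (5,1) (0,3) (0,3)
{Out/y/E/D} → row (0,4) (6,1) (1,1) (1,1) (0,3) (0,3)
{Out/y/E/A} → row (3,2) (6,1) (1,1) (1,1) (0,3) (0,3)
{Out/y/C/D, Out/y/C/A} → row (6,3) (2,0) (1,1) (1,1) (0,3) (0,3)
{Out/z/E/D} → row (0,4) (6,1) (5,6) (5,6) (0,3) (0,3)
{Out/z/E/A} → row (3,2) (6,1) (5,6) (5,6) (0,3) (0,3)
{Out/z/C/D, Out/z/C/A} → row (6,3) (2,0) (5,6) (5,6) (0,3) (0,3)
{Stay/x/E/D, Stay/x/E/A, Stay/x/C/D, Stay/x/C/A} → row (6,3) (6,3) (5,1) (5,1) (0,3) (0,3)
{Stay/y/E/D, Stay/y/E/A, Stay/y/C/D, Stay/y/C/A} → row (6,3) (6,3) (1,1) (1,1) (0,3) (0,3)
{Stay/z/E/D, Stay/z/E/A, Stay/z/C/D, Stay/z/C/A} → row (6,3) (6,3) (5,6) (5,6) (0,3) (0,3)
That's 12 distinct rows out of 24 strategies.

12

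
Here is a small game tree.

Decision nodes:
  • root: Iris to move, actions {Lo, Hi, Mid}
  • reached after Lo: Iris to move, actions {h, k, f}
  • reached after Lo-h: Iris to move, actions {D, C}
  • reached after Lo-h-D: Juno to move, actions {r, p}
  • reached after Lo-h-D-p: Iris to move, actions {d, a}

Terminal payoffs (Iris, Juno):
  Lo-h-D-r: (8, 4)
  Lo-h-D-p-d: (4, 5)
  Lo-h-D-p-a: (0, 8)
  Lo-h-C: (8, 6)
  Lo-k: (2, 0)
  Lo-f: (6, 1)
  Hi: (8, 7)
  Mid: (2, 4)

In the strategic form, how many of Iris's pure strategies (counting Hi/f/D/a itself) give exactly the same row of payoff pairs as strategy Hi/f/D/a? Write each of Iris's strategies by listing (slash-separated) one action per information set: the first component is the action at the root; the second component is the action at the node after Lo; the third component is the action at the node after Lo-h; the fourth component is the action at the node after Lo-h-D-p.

Row for Hi/f/D/a (columns r, p): (8,7) (8,7).
Under Hi/f/D/a, Iris's choice at the node after Lo and at the node after Lo-h and at the node after Lo-h-D-p can never be reached regardless of what Juno does, so varying those choices leaves every outcome unchanged.
Holding the reachable choices fixed and varying the unreachable ones freely already gives 3 × 2 × 2 = 12 equivalent strategies.
No other strategy reproduces this row, so those 12 are the full class: Hi/h/D/d, Hi/h/D/a, Hi/h/C/d, Hi/h/C/a, Hi/k/D/d, Hi/k/D/a, Hi/k/C/d, Hi/k/C/a, Hi/f/D/d, Hi/f/D/a, Hi/f/C/d, Hi/f/C/a.

12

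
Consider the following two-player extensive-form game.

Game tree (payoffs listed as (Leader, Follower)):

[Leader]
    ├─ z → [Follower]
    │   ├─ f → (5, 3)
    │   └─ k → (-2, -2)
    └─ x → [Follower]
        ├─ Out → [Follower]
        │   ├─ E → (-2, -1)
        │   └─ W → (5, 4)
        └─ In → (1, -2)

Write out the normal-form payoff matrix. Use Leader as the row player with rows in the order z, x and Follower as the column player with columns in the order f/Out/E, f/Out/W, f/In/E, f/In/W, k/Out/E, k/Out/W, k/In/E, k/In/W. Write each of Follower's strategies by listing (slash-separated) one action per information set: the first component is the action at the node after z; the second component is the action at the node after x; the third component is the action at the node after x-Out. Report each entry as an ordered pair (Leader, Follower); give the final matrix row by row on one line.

Row z: f/Out/E→(5,3), f/Out/W→(5,3), f/In/E→(5,3), f/In/W→(5,3), k/Out/E→(-2,-2), k/Out/W→(-2,-2), k/In/E→(-2,-2), k/In/W→(-2,-2)
Row x: f/Out/E→(-2,-1), f/Out/W→(5,4), f/In/E→(1,-2), f/In/W→(1,-2), k/Out/E→(-2,-1), k/Out/W→(5,4), k/In/E→(1,-2), k/In/W→(1,-2)

z: (5,3) (5,3) (5,3) (5,3) (-2,-2) (-2,-2) (-2,-2) (-2,-2) | x: (-2,-1) (5,4) (1,-2) (1,-2) (-2,-1) (5,4) (1,-2) (1,-2)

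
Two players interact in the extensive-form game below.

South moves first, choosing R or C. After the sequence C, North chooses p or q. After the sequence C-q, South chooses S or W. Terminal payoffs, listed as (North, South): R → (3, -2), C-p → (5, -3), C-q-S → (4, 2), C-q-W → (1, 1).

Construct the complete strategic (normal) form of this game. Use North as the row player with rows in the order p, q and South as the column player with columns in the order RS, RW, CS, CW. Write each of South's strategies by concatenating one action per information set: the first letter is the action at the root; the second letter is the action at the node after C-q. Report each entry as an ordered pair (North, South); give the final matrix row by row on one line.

Row p: RS→(3,-2), RW→(3,-2), CS→(5,-3), CW→(5,-3)
Row q: RS→(3,-2), RW→(3,-2), CS→(4,2), CW→(1,1)

p: (3,-2) (3,-2) (5,-3) (5,-3) | q: (3,-2) (3,-2) (4,2) (1,1)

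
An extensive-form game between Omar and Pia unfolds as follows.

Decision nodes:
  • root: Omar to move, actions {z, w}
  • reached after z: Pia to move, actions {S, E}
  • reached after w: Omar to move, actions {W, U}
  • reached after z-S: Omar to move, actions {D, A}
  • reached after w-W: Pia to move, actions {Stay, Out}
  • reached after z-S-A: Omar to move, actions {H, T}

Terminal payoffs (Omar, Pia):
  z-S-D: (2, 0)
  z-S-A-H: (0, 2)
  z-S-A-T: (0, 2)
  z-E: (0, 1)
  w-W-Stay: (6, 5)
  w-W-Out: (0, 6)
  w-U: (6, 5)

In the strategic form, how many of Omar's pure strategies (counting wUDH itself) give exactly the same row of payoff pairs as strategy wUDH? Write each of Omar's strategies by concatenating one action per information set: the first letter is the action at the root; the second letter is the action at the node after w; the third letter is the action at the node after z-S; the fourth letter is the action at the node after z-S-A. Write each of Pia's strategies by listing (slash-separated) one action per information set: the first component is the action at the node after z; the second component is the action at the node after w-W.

Row for wUDH (columns S/Stay, S/Out, E/Stay, E/Out): (6,5) (6,5) (6,5) (6,5).
Under wUDH, Omar's choice at the node after z-S and at the node after z-S-A can never be reached regardless of what Pia does, so varying those choices leaves every outcome unchanged.
Holding the reachable choices fixed and varying the unreachable ones freely already gives 2 × 2 = 4 equivalent strategies.
No other strategy reproduces this row, so those 4 are the full class: wUDH, wUDT, wUAH, wUAT.

4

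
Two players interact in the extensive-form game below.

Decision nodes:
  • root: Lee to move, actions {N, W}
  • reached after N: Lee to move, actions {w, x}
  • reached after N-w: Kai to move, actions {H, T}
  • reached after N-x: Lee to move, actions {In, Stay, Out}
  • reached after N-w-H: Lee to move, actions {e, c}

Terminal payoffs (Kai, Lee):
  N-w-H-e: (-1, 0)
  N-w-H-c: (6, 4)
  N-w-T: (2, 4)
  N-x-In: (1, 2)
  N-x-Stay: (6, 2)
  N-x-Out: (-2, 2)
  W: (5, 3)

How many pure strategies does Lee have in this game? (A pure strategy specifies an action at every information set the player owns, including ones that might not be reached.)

24

Lee owns the root with actions {N, W} — two choices.
Lee owns the node after N with actions {w, x} — two choices.
Lee owns the node after N-x with actions {In, Stay, Out} — three choices.
Lee owns the node after N-w-H with actions {e, c} — two choices.
A pure strategy fixes one action at each information set independently, so the count is the product 2 × 2 × 3 × 2 = 24.
(For reference, Kai has 2 pure strategies, giving a 24×2 normal-form matrix.)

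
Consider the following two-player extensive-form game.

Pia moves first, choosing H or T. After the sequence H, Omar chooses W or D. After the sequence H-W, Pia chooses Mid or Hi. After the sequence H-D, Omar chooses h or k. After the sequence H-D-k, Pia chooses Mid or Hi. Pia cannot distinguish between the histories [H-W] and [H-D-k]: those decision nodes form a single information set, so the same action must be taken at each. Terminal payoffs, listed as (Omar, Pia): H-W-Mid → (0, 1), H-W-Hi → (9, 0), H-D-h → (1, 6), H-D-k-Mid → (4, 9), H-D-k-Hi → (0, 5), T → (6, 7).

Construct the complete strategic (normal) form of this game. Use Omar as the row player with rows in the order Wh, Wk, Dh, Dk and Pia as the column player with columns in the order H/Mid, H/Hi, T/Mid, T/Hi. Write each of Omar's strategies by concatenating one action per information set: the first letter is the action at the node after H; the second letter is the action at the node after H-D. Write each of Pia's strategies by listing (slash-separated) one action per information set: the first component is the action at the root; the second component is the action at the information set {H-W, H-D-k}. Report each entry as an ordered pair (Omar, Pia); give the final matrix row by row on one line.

        H/Mid     H/Hi    T/Mid     T/Hi
  Wh    (0,1)    (9,0)    (6,7)    (6,7)
  Wk    (0,1)    (9,0)    (6,7)    (6,7)
  Dh    (1,6)    (1,6)    (6,7)    (6,7)
  Dk    (4,9)    (0,5)    (6,7)    (6,7)

Wh: (0,1) (9,0) (6,7) (6,7) | Wk: (0,1) (9,0) (6,7) (6,7) | Dh: (1,6) (1,6) (6,7) (6,7) | Dk: (4,9) (0,5) (6,7) (6,7)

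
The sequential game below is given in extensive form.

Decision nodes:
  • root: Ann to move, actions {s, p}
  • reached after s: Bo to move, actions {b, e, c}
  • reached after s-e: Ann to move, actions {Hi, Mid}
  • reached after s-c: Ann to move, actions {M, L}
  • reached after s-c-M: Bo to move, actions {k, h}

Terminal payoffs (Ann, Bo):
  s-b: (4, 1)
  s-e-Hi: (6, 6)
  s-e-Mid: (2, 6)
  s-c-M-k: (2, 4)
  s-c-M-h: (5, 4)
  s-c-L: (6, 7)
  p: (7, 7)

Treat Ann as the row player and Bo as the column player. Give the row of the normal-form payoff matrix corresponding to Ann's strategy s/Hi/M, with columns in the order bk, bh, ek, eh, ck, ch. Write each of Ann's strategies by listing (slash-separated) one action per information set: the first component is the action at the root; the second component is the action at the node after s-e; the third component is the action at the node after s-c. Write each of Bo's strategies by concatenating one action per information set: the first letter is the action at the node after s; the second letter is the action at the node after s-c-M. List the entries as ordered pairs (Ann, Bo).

(4,1) (4,1) (6,6) (6,6) (2,4) (5,4)

vs bk: Ann plays s → Bo plays b at [s] → (4, 1)
vs bh: Ann plays s → Bo plays b at [s] → (4, 1)
vs ek: Ann plays s → Bo plays e at [s] → Ann plays Hi at [s-e] → (6, 6)
vs eh: Ann plays s → Bo plays e at [s] → Ann plays Hi at [s-e] → (6, 6)
vs ck: Ann plays s → Bo plays c at [s] → Ann plays M at [s-c] → Bo plays k at [s-c-M] → (2, 4)
vs ch: Ann plays s → Bo plays c at [s] → Ann plays M at [s-c] → Bo plays h at [s-c-M] → (5, 4)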